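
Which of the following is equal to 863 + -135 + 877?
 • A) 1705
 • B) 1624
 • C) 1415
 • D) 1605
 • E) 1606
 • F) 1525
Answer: D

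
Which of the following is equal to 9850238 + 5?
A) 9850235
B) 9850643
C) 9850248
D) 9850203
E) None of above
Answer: E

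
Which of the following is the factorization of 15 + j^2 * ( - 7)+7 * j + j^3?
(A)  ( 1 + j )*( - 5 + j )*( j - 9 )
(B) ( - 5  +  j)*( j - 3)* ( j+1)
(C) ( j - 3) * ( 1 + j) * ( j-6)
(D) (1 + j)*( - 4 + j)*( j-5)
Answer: B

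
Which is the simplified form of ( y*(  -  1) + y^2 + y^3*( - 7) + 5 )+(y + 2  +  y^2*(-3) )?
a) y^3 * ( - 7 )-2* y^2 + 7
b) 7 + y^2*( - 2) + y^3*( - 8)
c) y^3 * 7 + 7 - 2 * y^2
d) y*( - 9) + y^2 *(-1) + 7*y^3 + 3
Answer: a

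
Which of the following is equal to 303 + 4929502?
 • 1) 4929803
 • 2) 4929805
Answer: 2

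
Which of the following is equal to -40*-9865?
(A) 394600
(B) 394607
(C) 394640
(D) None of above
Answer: A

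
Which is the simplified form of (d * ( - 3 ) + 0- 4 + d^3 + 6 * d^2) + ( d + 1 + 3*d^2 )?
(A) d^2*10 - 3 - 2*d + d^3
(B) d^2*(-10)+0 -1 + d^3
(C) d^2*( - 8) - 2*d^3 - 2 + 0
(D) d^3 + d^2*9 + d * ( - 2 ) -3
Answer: D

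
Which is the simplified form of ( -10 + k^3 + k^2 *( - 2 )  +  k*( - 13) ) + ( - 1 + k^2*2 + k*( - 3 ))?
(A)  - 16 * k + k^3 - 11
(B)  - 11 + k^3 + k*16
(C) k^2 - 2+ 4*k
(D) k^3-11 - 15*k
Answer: A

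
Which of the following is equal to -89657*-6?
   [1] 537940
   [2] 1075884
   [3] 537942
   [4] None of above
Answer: 3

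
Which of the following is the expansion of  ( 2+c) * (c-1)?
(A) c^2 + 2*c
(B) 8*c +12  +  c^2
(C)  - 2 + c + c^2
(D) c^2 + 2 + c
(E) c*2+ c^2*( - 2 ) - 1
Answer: C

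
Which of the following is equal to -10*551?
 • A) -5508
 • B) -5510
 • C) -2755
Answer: B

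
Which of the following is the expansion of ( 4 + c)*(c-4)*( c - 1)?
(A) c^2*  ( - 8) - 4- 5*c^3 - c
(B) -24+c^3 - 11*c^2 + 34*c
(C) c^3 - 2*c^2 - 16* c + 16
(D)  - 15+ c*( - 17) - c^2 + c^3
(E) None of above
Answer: E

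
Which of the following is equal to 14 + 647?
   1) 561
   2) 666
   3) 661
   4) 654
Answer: 3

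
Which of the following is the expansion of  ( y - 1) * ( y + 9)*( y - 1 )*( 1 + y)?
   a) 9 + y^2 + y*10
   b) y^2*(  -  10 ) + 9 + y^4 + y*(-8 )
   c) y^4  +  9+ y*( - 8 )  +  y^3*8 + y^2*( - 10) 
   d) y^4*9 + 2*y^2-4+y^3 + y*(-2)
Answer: c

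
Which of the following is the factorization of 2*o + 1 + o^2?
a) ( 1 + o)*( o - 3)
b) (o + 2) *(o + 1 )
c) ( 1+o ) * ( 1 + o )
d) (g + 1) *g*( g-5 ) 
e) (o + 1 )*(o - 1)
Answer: c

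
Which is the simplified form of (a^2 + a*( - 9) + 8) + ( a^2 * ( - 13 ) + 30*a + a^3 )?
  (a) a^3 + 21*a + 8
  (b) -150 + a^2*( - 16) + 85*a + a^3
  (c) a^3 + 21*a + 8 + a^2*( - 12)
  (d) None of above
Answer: c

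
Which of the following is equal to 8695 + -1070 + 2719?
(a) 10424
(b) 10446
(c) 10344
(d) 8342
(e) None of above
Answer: c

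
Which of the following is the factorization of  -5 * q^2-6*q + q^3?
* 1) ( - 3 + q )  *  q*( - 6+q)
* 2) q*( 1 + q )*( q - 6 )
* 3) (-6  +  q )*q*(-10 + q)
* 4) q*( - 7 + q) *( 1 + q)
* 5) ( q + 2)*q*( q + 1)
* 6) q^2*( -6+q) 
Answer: 2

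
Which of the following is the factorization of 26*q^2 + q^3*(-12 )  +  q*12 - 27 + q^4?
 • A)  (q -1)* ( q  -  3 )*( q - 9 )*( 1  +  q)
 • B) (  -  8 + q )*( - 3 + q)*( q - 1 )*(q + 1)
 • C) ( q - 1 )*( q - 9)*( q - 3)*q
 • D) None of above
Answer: A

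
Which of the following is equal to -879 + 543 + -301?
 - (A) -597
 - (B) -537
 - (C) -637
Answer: C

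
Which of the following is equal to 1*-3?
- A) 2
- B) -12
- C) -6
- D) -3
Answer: D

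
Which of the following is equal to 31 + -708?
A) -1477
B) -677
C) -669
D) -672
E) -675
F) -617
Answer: B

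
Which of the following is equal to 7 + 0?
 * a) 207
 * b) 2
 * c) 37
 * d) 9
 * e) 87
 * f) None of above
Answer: f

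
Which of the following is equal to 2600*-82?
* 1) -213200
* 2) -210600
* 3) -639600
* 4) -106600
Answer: 1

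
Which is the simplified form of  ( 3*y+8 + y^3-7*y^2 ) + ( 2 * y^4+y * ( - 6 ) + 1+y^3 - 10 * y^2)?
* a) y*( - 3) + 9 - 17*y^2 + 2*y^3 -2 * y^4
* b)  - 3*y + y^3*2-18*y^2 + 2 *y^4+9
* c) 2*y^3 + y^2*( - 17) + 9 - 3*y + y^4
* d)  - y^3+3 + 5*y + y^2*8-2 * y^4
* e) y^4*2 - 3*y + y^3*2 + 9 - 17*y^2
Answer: e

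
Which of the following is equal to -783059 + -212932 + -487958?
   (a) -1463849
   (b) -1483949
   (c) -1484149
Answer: b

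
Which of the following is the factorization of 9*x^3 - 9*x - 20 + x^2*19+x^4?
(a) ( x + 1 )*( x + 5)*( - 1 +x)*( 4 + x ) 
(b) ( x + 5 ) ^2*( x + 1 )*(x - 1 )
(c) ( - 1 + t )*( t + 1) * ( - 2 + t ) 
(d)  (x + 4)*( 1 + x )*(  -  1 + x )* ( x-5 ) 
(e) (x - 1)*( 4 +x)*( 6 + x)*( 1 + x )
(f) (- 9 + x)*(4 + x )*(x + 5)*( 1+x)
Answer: a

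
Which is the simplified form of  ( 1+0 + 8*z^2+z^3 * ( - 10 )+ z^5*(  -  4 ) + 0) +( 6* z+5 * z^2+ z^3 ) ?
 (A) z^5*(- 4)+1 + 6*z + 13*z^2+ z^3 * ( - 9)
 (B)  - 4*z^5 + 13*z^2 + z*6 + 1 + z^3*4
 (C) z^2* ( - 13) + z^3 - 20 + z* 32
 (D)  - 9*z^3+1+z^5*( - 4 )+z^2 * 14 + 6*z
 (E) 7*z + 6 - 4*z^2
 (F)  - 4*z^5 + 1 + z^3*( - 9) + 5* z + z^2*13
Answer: A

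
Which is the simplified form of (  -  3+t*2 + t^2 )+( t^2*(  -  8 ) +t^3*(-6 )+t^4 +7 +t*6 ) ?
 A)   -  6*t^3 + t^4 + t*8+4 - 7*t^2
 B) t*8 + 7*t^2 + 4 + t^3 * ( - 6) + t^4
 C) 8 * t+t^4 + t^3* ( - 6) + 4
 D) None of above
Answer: A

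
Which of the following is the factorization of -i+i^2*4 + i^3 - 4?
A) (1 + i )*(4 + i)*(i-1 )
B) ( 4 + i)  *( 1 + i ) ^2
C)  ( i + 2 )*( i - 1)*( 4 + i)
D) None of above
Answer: A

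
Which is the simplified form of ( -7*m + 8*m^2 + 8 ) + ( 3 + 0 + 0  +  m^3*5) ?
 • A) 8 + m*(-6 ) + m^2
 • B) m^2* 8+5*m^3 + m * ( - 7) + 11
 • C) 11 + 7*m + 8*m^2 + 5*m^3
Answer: B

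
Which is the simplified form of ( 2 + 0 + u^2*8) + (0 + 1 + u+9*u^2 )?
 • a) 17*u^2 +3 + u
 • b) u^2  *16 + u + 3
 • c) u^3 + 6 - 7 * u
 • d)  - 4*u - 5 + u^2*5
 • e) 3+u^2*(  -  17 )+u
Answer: a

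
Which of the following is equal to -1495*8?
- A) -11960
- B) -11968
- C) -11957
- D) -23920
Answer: A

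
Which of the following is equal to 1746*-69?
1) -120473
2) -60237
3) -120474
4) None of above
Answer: 3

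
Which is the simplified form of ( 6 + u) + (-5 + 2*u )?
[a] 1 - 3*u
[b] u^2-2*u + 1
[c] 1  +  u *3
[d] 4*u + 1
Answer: c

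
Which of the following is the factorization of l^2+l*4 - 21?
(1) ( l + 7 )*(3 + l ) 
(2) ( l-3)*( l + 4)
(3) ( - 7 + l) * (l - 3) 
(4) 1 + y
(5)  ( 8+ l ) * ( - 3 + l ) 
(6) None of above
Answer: 6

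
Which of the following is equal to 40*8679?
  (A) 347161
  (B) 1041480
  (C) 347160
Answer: C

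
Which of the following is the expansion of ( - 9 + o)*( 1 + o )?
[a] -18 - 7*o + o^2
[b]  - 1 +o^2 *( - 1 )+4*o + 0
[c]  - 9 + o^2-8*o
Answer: c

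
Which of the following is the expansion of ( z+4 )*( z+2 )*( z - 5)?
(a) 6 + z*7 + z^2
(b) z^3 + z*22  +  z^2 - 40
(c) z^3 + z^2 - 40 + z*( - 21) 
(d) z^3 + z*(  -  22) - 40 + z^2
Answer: d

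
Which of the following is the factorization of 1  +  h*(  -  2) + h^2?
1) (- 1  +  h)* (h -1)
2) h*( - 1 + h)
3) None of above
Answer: 1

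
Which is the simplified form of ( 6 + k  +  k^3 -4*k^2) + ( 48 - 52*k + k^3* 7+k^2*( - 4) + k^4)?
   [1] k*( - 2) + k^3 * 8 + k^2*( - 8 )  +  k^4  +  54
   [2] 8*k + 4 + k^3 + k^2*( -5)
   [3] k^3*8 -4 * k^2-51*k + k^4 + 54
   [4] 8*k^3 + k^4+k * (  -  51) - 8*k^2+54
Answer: 4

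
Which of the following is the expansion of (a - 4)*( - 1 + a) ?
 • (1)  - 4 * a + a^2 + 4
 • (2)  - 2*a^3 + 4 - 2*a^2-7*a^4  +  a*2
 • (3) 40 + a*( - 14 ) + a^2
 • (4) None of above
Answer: 4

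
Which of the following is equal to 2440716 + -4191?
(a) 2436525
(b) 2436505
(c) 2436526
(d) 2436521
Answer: a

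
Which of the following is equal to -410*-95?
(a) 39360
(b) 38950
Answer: b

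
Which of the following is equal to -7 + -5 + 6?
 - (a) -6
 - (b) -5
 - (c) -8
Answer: a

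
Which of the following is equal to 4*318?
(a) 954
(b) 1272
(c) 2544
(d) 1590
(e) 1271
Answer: b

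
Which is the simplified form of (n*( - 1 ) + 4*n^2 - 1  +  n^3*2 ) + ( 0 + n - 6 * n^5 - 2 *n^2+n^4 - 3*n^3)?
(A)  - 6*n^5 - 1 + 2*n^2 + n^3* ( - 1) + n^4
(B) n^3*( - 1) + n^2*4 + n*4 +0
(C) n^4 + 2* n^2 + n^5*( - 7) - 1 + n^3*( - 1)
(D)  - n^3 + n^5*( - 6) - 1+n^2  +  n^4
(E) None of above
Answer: A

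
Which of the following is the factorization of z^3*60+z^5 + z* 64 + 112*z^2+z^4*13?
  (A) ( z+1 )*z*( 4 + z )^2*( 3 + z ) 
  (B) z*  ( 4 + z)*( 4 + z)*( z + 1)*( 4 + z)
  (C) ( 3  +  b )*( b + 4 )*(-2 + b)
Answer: B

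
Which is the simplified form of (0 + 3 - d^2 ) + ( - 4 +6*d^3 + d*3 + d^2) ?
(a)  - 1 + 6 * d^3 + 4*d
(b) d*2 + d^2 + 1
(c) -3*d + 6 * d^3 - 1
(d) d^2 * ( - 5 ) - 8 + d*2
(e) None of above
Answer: e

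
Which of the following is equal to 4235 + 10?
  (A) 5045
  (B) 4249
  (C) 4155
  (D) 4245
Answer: D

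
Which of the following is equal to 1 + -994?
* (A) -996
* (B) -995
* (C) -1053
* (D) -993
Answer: D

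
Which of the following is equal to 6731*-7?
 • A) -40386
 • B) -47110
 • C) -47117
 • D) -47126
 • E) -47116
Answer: C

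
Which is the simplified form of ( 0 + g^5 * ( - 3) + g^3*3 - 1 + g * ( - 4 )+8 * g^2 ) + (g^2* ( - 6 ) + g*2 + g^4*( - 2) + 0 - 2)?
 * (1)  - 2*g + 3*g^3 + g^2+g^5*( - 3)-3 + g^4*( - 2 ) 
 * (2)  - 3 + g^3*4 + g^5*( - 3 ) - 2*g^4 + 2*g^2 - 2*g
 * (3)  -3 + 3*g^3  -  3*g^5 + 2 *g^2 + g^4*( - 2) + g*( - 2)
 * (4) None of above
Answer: 3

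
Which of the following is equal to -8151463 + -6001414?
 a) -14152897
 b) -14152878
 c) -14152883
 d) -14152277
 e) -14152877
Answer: e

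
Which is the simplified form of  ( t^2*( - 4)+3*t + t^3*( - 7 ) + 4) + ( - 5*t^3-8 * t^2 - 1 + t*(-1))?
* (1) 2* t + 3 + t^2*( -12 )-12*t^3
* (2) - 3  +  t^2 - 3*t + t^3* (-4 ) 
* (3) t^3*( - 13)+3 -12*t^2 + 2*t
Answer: 1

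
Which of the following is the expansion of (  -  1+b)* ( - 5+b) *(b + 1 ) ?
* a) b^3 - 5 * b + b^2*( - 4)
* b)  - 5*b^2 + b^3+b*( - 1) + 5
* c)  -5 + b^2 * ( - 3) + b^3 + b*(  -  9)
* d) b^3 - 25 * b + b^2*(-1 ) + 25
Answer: b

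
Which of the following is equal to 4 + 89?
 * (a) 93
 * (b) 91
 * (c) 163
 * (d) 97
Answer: a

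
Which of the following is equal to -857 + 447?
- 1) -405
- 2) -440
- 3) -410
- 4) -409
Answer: 3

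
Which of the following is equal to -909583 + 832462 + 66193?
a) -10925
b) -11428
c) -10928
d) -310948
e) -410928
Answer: c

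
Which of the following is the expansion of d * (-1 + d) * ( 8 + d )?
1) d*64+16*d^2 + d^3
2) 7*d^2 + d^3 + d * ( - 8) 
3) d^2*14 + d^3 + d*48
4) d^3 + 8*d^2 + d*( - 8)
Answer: 2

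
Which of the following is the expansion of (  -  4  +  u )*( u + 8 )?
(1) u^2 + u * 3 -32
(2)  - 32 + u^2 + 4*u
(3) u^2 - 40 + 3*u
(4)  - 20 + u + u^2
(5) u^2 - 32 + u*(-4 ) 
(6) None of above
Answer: 2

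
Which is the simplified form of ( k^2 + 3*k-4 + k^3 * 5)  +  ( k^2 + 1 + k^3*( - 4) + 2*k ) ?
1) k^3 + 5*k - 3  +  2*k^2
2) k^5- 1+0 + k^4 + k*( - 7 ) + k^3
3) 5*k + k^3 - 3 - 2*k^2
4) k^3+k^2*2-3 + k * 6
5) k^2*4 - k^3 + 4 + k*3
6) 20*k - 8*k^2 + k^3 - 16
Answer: 1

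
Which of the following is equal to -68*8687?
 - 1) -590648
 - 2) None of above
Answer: 2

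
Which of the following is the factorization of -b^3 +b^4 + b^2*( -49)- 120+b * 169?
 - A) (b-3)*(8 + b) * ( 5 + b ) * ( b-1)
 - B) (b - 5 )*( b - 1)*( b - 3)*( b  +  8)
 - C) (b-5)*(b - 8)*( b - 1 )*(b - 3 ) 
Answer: B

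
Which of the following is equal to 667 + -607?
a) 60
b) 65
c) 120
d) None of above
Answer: a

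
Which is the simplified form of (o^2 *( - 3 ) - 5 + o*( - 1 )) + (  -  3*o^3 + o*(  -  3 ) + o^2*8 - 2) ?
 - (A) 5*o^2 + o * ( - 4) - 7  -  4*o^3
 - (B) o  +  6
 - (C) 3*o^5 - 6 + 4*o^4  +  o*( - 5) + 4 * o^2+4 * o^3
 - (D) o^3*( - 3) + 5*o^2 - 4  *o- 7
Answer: D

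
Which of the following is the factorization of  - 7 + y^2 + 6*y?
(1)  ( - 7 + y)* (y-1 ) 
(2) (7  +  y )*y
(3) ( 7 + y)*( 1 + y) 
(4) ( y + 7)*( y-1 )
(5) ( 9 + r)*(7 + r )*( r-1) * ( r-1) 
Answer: 4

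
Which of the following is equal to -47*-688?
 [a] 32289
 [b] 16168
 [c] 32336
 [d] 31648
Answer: c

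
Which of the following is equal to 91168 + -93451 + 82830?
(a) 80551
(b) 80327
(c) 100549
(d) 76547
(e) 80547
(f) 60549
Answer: e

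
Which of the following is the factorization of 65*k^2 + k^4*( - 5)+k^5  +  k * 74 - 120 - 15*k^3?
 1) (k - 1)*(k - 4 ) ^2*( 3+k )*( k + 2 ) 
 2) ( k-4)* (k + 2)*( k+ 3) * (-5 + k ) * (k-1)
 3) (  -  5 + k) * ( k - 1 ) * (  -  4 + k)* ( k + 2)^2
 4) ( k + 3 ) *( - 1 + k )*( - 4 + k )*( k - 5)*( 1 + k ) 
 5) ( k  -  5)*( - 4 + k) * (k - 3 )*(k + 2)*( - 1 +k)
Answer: 2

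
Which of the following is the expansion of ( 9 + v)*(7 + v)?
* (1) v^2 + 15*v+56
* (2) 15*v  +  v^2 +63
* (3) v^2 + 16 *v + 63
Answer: 3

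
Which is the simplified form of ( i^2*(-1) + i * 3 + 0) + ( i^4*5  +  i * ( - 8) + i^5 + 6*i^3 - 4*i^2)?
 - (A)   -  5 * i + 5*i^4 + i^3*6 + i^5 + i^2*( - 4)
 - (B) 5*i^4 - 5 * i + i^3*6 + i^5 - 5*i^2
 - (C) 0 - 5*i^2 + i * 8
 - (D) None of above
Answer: B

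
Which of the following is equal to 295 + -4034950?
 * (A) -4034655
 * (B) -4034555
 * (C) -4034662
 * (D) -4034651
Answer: A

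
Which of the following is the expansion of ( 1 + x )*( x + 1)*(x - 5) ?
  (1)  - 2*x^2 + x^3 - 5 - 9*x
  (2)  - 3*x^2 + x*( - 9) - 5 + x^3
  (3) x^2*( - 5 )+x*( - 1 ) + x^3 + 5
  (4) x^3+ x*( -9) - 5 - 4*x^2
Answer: 2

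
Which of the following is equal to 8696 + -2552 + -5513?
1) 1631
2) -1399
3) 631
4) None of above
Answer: 3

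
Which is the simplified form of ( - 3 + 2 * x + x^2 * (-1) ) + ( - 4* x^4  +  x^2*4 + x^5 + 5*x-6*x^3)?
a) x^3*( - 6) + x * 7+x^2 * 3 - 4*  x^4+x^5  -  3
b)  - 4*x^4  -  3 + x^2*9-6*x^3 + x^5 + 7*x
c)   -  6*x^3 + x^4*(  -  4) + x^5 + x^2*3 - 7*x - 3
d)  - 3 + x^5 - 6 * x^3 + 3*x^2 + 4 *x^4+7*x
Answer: a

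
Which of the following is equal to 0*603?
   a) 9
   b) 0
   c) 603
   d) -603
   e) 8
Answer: b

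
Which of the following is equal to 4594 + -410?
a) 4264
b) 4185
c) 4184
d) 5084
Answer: c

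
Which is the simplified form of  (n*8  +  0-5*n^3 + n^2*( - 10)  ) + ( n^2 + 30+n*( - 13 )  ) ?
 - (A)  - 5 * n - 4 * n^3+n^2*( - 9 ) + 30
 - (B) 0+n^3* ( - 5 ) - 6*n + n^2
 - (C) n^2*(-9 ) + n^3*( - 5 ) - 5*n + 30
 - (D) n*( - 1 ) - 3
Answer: C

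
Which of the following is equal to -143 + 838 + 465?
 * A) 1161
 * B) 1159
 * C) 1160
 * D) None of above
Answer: C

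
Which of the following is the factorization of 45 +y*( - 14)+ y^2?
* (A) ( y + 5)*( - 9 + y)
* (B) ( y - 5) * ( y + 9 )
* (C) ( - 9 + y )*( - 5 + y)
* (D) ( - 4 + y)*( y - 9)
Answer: C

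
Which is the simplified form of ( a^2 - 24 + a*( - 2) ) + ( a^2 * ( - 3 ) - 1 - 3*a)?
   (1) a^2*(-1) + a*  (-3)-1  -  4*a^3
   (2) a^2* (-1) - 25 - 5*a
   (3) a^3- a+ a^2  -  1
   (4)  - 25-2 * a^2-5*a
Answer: 4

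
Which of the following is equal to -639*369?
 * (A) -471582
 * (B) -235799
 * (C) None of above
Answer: C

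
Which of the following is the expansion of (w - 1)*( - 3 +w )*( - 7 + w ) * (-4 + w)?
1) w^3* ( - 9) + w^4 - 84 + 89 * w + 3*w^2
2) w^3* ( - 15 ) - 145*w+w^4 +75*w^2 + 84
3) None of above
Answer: 2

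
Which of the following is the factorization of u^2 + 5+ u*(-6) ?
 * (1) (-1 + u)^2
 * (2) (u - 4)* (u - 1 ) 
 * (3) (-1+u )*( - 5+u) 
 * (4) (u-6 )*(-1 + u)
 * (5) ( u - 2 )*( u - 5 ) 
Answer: 3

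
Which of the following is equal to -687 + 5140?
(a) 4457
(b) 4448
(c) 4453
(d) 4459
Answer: c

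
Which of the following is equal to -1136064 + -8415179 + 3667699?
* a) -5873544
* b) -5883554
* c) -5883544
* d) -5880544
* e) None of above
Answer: c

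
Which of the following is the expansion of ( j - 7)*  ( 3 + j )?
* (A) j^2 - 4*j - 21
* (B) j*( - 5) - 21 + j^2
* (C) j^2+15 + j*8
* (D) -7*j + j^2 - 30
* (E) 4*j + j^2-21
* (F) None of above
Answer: A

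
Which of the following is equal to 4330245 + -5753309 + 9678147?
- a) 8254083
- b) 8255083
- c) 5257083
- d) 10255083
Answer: b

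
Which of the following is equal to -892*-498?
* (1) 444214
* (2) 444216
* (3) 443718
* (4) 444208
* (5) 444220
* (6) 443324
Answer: 2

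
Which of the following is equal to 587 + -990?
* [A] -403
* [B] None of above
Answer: A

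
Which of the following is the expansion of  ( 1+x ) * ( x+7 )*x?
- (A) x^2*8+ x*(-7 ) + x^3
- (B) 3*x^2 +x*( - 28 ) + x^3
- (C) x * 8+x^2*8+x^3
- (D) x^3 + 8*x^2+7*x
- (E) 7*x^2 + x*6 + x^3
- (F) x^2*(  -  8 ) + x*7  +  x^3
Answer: D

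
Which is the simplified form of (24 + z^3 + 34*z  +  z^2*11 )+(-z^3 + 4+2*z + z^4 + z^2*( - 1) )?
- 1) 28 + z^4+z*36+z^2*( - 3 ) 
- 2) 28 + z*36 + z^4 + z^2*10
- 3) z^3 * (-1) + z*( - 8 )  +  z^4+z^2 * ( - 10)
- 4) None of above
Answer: 2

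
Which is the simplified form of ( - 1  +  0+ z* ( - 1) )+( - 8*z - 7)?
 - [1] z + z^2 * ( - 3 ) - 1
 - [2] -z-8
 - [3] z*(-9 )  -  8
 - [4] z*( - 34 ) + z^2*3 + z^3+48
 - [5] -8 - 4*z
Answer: 3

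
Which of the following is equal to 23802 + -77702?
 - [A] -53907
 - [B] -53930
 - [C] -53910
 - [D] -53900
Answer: D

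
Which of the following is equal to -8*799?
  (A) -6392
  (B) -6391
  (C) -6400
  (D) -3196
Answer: A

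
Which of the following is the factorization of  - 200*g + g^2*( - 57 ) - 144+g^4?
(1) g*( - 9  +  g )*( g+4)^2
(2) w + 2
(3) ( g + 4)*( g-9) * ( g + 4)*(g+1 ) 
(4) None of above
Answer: 3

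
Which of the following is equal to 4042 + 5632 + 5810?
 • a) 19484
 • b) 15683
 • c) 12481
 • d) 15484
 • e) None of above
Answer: d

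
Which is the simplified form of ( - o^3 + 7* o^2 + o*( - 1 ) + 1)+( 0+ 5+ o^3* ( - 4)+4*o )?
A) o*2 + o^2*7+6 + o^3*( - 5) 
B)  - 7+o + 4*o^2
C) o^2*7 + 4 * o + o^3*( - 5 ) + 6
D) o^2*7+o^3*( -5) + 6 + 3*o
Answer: D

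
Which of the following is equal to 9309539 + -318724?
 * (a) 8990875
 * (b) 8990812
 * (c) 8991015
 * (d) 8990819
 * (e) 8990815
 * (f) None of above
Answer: e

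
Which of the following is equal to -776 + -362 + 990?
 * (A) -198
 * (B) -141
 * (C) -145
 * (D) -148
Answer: D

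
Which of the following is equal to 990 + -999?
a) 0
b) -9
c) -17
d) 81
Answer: b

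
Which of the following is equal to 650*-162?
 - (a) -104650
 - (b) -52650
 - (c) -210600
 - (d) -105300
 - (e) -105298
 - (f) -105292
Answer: d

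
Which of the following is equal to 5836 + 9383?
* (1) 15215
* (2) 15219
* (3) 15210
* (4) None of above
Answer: 2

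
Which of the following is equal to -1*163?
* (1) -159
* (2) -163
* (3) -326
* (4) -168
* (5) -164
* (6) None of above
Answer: 2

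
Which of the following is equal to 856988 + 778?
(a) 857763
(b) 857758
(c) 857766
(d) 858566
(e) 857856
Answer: c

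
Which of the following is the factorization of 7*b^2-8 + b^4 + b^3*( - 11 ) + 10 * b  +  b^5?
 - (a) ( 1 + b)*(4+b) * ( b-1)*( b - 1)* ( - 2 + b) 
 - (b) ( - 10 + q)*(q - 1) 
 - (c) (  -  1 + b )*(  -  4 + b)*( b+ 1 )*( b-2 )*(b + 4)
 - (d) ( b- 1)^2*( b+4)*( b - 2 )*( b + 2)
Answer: a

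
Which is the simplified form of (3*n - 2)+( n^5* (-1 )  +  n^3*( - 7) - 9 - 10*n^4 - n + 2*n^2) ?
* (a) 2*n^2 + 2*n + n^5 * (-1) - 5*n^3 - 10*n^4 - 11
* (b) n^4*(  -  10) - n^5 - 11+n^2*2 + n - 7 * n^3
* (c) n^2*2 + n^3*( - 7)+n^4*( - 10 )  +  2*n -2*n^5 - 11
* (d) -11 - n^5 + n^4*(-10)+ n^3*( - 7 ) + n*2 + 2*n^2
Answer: d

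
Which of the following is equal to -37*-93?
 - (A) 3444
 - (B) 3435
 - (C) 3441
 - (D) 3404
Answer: C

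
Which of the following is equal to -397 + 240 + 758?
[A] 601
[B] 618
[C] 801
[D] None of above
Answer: A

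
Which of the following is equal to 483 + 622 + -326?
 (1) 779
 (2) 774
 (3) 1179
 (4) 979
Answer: 1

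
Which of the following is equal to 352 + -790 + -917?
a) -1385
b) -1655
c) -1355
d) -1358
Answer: c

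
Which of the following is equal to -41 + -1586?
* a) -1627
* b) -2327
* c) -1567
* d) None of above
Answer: a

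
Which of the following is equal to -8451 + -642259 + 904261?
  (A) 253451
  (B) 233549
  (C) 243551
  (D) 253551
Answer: D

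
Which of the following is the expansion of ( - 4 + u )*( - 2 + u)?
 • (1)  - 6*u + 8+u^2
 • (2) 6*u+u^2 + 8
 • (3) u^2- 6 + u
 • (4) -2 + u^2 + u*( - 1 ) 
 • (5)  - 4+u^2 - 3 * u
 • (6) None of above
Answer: 1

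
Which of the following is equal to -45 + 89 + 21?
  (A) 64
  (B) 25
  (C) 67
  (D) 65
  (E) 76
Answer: D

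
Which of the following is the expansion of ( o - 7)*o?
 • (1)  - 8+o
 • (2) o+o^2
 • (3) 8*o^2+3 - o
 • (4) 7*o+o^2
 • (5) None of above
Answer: 5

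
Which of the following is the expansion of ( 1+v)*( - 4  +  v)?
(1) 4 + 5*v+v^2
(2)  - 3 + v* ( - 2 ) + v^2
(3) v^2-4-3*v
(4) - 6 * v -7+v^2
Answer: 3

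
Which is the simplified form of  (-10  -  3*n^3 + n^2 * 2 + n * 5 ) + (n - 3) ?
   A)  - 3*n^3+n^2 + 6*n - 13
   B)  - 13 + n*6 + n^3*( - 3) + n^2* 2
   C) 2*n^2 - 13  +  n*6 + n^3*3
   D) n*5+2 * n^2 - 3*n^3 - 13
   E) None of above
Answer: B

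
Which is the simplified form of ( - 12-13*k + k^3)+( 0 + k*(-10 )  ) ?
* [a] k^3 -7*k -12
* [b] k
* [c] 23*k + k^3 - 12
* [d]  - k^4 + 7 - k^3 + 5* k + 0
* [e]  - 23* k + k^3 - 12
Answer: e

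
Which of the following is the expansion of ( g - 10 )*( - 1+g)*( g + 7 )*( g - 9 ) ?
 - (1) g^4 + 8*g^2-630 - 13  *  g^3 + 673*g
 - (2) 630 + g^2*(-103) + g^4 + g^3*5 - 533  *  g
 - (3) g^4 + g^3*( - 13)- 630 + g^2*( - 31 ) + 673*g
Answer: 3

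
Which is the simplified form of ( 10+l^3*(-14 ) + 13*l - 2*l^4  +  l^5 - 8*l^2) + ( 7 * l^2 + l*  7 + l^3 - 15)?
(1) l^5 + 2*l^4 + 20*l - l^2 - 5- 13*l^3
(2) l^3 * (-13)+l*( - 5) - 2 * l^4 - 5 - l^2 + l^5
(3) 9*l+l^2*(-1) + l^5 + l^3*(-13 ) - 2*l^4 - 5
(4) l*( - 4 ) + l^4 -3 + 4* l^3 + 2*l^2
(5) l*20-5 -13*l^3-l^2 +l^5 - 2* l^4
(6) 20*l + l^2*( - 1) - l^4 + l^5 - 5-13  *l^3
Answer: 5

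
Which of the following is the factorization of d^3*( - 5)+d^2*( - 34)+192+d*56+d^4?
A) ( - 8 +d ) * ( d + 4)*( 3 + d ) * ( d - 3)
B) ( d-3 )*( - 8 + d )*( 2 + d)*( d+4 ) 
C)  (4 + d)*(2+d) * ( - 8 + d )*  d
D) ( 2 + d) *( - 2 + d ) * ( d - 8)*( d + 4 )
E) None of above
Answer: B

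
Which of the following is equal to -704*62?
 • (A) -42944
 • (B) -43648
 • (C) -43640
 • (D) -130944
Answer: B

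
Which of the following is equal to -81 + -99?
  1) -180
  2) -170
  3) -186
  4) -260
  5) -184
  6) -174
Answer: 1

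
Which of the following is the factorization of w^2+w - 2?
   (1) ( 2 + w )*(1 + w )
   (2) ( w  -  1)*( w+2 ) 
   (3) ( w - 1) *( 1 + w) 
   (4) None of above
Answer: 2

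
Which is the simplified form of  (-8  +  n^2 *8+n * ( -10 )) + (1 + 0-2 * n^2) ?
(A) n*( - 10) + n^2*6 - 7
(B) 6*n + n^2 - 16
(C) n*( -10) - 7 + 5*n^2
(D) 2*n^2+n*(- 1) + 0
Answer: A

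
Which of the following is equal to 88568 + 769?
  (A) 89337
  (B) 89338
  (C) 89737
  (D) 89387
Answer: A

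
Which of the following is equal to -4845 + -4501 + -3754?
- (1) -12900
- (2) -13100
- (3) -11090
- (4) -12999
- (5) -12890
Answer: 2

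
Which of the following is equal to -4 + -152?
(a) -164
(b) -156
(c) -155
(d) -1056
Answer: b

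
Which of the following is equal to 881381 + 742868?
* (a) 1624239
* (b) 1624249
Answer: b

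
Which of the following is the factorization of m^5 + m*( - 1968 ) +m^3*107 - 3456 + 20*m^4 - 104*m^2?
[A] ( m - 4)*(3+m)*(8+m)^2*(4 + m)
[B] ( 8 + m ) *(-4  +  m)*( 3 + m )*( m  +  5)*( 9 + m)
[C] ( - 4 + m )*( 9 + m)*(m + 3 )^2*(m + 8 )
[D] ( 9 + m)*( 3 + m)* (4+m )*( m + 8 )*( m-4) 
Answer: D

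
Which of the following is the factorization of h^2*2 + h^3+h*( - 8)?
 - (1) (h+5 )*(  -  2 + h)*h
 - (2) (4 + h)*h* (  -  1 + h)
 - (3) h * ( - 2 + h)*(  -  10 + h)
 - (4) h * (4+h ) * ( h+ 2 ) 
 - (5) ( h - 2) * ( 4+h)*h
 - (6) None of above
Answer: 5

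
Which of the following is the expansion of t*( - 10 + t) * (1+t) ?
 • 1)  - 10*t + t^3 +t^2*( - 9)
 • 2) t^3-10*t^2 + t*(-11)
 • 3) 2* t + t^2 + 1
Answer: 1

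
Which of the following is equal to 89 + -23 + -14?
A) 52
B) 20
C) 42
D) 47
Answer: A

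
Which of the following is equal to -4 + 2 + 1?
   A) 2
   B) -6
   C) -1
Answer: C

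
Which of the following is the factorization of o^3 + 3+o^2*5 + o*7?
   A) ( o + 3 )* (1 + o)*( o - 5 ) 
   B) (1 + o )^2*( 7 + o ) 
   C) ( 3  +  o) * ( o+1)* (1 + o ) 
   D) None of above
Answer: C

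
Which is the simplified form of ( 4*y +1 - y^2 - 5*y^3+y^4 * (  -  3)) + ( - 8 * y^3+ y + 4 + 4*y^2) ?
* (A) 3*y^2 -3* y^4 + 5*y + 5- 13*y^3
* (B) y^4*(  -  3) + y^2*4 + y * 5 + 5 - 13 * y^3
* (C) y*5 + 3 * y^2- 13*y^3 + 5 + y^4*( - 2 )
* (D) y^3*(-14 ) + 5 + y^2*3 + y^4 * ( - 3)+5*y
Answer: A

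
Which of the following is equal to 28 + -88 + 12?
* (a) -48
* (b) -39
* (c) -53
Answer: a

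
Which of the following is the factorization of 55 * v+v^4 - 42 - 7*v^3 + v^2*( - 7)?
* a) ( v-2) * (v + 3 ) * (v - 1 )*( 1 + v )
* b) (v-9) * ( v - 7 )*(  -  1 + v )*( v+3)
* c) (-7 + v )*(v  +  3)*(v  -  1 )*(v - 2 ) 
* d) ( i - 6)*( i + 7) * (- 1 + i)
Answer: c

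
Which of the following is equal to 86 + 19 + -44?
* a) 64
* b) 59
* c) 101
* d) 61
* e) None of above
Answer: d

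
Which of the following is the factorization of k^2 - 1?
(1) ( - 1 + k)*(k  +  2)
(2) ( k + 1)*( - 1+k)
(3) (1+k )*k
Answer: 2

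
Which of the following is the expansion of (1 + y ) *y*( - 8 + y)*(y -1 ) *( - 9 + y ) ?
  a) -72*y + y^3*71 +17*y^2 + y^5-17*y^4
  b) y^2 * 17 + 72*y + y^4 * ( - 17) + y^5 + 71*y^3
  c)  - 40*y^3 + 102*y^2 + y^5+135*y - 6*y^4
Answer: a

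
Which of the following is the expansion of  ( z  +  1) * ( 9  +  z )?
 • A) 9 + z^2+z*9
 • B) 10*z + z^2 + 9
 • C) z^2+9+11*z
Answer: B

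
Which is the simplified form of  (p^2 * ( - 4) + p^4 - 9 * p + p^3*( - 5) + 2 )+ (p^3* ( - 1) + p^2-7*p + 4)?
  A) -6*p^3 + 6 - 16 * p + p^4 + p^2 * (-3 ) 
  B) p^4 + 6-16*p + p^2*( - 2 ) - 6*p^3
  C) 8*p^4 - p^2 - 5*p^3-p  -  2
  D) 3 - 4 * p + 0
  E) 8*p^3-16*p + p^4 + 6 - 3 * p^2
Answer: A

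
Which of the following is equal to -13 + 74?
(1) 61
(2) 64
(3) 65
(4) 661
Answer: 1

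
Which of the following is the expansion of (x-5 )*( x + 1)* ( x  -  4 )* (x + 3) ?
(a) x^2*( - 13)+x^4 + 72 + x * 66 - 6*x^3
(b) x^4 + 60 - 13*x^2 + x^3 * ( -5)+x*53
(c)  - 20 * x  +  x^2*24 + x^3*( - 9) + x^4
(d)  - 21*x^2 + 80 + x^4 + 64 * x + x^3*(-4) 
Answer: b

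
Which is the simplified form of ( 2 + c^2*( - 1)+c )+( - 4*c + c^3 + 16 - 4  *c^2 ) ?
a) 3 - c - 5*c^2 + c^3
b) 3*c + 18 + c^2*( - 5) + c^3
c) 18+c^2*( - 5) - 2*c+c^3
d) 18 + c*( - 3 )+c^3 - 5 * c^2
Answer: d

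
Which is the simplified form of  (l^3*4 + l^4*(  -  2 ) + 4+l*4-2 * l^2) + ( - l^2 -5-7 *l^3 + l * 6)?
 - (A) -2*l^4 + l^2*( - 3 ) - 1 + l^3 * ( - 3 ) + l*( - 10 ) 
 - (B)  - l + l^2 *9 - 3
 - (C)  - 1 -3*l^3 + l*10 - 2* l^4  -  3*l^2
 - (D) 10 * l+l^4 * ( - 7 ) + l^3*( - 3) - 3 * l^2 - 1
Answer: C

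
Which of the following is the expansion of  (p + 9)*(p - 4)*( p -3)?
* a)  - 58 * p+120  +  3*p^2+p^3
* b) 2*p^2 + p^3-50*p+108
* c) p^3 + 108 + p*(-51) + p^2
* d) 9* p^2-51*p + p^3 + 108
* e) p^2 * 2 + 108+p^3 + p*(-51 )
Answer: e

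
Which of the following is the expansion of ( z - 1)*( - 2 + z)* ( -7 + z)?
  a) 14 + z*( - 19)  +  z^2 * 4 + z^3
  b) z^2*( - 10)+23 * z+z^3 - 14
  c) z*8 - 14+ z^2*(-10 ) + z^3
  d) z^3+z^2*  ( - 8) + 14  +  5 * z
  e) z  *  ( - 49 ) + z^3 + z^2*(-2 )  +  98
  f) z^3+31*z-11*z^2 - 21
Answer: b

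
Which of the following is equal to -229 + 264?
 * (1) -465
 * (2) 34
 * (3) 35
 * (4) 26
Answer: 3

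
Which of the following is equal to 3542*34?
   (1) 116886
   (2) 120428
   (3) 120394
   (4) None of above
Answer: 2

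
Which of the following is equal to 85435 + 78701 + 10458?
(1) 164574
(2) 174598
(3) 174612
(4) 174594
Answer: 4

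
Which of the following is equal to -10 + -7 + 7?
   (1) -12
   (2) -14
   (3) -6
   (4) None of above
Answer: 4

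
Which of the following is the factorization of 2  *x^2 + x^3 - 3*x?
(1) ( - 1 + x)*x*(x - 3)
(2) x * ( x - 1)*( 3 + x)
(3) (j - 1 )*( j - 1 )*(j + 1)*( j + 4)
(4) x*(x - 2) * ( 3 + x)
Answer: 2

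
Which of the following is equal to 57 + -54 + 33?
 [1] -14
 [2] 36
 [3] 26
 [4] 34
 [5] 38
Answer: 2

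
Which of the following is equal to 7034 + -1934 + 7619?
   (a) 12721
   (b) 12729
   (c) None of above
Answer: c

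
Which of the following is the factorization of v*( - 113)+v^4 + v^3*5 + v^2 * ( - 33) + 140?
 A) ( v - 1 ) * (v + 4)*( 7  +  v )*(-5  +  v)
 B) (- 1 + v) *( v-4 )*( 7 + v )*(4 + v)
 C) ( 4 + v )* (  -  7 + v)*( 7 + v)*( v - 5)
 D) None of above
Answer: A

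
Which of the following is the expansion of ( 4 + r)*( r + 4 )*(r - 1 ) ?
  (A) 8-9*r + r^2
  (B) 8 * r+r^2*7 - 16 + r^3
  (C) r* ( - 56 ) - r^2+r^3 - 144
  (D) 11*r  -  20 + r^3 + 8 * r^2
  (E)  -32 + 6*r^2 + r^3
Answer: B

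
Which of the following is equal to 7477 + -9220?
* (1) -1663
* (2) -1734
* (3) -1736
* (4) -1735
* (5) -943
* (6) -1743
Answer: 6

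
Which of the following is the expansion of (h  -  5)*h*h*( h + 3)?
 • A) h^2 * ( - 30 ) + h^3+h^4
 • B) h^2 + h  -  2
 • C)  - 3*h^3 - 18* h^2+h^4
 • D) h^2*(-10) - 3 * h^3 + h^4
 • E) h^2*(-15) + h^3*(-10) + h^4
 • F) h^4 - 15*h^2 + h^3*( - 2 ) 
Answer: F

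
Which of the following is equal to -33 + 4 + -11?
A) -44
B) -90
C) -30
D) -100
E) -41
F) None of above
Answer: F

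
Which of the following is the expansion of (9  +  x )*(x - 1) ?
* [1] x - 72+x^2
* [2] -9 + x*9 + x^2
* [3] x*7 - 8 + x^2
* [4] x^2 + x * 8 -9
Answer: 4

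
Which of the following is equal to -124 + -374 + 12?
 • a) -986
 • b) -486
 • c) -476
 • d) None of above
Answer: b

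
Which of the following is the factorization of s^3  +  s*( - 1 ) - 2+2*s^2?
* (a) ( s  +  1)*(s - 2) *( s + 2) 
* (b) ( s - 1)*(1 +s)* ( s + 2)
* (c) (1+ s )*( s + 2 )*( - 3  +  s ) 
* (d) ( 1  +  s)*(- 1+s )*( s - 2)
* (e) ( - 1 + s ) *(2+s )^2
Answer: b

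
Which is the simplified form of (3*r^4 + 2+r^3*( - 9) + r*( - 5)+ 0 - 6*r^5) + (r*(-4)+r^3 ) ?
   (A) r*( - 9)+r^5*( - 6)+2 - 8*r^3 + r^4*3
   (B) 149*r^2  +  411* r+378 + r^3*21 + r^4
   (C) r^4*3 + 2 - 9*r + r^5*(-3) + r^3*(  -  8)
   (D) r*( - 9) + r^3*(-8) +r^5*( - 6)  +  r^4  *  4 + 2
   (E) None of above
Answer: A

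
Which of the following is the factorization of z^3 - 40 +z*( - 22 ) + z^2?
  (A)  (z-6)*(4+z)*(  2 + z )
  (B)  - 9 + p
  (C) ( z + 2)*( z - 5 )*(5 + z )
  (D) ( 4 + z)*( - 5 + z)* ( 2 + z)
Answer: D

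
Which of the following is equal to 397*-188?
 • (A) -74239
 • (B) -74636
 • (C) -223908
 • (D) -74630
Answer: B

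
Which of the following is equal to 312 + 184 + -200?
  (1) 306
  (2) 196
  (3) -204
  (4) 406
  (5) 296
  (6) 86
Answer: 5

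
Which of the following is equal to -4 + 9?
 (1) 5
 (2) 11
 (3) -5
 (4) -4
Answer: 1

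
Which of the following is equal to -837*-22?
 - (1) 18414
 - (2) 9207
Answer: 1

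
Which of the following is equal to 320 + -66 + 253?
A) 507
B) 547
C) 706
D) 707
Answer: A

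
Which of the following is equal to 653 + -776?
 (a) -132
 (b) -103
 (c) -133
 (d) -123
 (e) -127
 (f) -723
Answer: d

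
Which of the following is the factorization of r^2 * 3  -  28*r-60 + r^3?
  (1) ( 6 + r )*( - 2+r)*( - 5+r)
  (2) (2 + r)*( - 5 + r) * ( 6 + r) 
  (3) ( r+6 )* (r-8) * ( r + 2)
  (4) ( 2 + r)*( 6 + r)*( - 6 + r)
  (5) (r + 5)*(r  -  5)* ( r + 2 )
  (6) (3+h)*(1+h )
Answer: 2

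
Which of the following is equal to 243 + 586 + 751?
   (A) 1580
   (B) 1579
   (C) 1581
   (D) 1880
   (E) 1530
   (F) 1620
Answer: A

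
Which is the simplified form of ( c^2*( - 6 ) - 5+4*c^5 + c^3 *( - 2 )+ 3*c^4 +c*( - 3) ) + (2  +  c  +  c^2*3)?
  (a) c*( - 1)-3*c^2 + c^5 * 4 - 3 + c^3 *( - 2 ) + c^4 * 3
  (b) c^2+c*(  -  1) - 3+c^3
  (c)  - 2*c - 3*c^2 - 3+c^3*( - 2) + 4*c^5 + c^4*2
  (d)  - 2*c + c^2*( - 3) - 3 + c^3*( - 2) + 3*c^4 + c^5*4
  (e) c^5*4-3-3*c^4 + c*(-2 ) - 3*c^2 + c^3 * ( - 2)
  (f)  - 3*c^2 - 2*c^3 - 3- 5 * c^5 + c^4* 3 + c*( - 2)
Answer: d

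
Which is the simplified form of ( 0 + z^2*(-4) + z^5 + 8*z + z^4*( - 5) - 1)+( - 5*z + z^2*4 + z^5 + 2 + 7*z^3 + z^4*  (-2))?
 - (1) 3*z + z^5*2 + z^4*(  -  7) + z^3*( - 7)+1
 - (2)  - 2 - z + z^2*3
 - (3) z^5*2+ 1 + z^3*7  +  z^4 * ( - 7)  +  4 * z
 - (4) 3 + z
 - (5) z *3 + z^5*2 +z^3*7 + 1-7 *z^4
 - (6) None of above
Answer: 5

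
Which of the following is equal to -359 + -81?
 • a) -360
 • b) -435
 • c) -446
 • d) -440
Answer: d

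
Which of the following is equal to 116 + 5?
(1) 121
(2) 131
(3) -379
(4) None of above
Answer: 1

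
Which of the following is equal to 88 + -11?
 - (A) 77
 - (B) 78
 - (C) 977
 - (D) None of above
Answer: A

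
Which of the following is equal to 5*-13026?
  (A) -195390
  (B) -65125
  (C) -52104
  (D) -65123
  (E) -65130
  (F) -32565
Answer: E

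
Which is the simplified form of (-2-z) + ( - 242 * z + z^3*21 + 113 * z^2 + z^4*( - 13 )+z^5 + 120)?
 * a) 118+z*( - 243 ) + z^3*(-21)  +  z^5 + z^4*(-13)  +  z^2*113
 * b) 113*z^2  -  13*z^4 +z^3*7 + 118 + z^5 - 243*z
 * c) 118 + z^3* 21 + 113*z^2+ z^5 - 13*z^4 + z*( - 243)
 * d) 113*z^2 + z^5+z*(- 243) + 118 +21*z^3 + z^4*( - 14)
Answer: c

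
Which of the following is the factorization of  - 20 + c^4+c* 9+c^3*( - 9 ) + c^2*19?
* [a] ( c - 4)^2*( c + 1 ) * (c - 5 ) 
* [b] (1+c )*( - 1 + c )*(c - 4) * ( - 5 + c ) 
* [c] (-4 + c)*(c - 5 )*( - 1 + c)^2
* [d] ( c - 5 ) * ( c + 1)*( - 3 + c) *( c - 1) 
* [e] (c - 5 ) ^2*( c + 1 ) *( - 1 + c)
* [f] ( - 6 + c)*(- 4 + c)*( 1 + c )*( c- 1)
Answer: b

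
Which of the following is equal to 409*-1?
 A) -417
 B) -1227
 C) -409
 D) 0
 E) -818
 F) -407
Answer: C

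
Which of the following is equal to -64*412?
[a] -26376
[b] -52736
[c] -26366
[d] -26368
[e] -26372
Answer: d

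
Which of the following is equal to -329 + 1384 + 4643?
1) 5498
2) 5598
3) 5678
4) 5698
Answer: 4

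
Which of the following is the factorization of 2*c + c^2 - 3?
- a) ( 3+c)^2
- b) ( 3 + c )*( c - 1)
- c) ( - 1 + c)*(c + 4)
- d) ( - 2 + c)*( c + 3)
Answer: b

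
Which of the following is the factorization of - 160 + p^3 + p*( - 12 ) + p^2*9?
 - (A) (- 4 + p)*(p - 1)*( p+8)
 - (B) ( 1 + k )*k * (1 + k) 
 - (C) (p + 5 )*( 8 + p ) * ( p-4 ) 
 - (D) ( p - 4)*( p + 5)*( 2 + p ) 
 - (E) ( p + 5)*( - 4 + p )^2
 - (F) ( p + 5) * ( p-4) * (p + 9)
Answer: C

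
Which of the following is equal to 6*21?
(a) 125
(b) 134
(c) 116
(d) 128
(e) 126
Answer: e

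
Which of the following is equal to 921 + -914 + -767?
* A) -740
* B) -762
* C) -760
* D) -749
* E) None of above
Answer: C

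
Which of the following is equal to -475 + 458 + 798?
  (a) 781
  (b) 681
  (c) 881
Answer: a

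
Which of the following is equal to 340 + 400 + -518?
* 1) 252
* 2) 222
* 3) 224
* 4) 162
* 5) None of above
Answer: 2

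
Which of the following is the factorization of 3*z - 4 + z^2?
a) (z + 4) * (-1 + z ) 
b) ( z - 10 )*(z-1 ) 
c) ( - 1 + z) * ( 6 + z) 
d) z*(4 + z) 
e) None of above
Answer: a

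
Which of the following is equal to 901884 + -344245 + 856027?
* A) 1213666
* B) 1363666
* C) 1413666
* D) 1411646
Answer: C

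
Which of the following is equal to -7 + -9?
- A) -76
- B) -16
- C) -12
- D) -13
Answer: B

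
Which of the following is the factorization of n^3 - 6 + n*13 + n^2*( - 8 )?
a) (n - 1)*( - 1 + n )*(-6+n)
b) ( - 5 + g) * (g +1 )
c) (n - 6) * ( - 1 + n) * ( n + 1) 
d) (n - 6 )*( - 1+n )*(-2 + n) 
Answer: a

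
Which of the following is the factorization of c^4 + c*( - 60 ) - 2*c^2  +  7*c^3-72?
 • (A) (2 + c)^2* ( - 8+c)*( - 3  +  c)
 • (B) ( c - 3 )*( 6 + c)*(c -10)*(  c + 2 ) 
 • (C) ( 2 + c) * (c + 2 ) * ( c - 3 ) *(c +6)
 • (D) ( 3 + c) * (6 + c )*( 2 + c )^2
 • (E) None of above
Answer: C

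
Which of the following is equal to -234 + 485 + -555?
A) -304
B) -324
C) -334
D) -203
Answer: A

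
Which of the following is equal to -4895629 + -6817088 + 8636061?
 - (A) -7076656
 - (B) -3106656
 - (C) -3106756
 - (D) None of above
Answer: D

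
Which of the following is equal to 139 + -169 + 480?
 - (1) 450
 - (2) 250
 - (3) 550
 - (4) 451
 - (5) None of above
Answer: 1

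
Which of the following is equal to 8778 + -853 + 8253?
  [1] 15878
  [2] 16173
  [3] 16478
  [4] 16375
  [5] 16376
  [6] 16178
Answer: 6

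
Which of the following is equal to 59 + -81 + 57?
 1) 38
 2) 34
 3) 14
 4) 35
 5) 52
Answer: 4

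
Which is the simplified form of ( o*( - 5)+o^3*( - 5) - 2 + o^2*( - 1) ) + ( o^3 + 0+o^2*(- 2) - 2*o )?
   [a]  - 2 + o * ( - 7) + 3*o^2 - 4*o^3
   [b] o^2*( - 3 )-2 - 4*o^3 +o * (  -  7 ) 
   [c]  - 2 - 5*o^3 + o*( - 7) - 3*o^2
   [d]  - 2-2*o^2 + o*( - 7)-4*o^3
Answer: b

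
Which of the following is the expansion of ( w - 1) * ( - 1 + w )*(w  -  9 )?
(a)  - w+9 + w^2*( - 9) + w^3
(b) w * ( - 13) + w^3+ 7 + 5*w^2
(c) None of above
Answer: c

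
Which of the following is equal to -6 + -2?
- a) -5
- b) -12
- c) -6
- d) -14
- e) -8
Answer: e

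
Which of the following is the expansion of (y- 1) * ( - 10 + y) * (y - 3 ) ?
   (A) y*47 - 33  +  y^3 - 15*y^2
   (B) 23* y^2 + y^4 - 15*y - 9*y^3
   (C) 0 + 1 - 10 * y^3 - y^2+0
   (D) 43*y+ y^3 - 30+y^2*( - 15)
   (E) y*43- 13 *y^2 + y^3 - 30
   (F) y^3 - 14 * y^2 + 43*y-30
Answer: F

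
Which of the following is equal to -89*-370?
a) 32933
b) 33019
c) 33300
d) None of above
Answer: d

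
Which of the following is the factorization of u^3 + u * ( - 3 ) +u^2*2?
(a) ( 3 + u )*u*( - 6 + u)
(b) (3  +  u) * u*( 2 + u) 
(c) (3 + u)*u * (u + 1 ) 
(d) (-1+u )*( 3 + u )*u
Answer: d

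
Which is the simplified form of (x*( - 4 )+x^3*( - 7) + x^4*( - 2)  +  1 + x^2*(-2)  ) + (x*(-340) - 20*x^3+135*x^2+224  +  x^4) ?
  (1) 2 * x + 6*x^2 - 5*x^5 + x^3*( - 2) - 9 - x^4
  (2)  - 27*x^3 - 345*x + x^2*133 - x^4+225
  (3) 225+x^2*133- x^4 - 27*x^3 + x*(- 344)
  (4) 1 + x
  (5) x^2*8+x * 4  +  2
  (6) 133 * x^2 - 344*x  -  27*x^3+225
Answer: 3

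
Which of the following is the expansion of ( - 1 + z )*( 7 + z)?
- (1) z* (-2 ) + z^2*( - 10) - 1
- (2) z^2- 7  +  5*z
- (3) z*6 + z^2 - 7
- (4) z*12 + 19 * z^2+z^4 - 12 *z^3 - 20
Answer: 3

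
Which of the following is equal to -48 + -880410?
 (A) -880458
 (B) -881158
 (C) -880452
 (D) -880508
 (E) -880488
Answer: A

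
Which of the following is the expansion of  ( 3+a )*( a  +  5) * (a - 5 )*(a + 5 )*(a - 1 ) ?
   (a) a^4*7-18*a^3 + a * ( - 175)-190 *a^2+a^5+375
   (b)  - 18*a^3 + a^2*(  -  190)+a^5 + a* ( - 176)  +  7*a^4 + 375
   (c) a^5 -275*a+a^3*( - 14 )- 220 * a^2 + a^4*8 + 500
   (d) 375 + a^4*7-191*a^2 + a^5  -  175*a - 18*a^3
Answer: a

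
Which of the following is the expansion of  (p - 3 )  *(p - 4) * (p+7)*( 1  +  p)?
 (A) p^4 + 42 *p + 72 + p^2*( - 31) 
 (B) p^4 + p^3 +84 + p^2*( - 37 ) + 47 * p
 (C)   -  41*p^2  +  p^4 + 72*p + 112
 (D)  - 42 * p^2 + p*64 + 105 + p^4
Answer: B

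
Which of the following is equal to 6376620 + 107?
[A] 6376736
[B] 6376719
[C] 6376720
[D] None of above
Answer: D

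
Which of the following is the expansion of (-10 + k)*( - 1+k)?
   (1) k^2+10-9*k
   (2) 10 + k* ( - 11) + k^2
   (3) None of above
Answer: 2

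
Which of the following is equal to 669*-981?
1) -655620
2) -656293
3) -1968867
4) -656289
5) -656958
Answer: 4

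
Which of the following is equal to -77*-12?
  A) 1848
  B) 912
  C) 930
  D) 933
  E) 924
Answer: E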